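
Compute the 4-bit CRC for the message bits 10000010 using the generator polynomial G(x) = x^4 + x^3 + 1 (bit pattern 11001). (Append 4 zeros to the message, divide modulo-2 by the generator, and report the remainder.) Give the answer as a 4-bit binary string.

Append 4 zeros: 100000100000. Divide by 11001 (XOR where the leading bit is 1):
  pos 0: 10000 XOR 11001 = 01001
  pos 1: 10010 XOR 11001 = 01011
  pos 2: 10111 XOR 11001 = 01110
  pos 3: 11100 XOR 11001 = 00101
  pos 5: 10100 XOR 11001 = 01101
  pos 6: 11010 XOR 11001 = 00011
Remainder (last 4 bits) = 0110. This is the CRC / FCS.

0110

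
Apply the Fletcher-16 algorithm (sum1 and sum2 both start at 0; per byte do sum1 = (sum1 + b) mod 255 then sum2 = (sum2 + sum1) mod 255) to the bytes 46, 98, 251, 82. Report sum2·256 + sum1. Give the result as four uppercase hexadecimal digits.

Running sums (mod 255):
  after byte 0 (46): sum1=46, sum2=46
  after byte 1 (98): sum1=144, sum2=190
  after byte 2 (251): sum1=140, sum2=75
  after byte 3 (82): sum1=222, sum2=42
Checksum = sum2·256 + sum1 = 42·256 + 222 = 10974 = 0x2ADE.

2ADE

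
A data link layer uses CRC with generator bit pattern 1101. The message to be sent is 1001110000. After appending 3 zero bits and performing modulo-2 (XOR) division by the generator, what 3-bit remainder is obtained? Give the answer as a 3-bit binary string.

Append 3 zeros: 1001110000000. Divide by 1101 (XOR where the leading bit is 1):
  pos 0: 1001 XOR 1101 = 0100
  pos 1: 1001 XOR 1101 = 0100
  pos 2: 1001 XOR 1101 = 0100
  pos 3: 1000 XOR 1101 = 0101
  pos 4: 1010 XOR 1101 = 0111
  pos 5: 1110 XOR 1101 = 0011
  pos 7: 1100 XOR 1101 = 0001
Remainder (last 3 bits) = 100. This is the CRC / FCS.

100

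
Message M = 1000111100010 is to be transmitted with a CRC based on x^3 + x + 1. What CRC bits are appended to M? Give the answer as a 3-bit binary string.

111

Append 3 zeros: 1000111100010000. Divide by 1011 (XOR where the leading bit is 1):
  pos 0: 1000 XOR 1011 = 0011
  pos 2: 1111 XOR 1011 = 0100
  pos 3: 1001 XOR 1011 = 0010
  pos 5: 1010 XOR 1011 = 0001
  pos 8: 1001 XOR 1011 = 0010
  pos 10: 1000 XOR 1011 = 0011
  pos 12: 1100 XOR 1011 = 0111
Remainder (last 3 bits) = 111. This is the CRC / FCS.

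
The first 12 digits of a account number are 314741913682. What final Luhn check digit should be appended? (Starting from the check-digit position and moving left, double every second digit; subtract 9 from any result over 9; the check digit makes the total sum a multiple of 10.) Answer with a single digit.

Partial digits right→left: 2 8 6 3 1 9 1 4 7 4 1 3
Double every second digit counting from the check-digit position (so the 1st, 3rd, 5th, ... of the partial from the right).
  doubled (with −9 where >9): 4 3 2 2 5 2 → sum 18
  kept as-is: 8 3 9 4 4 3 → sum 31
Total = 18 + 31 = 49.
Check digit = (10 − (49 mod 10)) mod 10 = 1.

1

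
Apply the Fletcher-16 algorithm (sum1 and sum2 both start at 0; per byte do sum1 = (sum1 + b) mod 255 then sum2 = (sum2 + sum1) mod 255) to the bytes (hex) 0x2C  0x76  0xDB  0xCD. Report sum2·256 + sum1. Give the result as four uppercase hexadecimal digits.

Running sums (mod 255):
  after byte 0 (0x2C): sum1=44, sum2=44
  after byte 1 (0x76): sum1=162, sum2=206
  after byte 2 (0xDB): sum1=126, sum2=77
  after byte 3 (0xCD): sum1=76, sum2=153
Checksum = sum2·256 + sum1 = 153·256 + 76 = 39244 = 0x994C.

994C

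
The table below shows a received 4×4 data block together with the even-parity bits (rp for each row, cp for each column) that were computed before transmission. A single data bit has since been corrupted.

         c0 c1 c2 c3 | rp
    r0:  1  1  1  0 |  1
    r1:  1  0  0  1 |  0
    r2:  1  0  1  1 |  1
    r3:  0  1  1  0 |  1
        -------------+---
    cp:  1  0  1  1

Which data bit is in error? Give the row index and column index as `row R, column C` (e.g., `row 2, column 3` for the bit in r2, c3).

Recompute each row's even parity and compare to rp:
  r0: data parity 1, sent rp 1 → ok
  r1: data parity 0, sent rp 0 → ok
  r2: data parity 1, sent rp 1 → ok
  r3: data parity 0, sent rp 1 → mismatch
Recompute each column's even parity and compare to cp:
  c0: data parity 1, sent cp 1 → ok
  c1: data parity 0, sent cp 0 → ok
  c2: data parity 1, sent cp 1 → ok
  c3: data parity 0, sent cp 1 → mismatch
Exactly one row (r3) and one column (c3) fail → the flipped bit is at their intersection.

row 3, column 3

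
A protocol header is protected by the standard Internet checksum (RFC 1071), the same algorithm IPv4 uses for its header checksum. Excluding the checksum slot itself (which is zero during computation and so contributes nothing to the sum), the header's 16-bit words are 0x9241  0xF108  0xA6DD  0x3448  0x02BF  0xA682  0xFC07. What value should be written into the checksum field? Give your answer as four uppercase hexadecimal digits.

FC45

One's-complement addition (fold any carry out of bit 15 back into bit 0):
  0x9241 + 0xF108 = 0x18349 → wrap carry → 0x834A
  0x834A + 0xA6DD = 0x12A27 → wrap carry → 0x2A28
  0x2A28 + 0x3448 = 0x05E70
  0x5E70 + 0x02BF = 0x0612F
  0x612F + 0xA682 = 0x107B1 → wrap carry → 0x07B2
  0x07B2 + 0xFC07 = 0x103B9 → wrap carry → 0x03BA
One's-complement sum = 0x03BA.
Checksum = ~0x03BA & 0xFFFF = 0xFC45.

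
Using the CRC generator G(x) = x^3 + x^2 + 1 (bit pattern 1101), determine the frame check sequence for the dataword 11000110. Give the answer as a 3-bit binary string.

101

Append 3 zeros: 11000110000. Divide by 1101 (XOR where the leading bit is 1):
  pos 0: 1100 XOR 1101 = 0001
  pos 3: 1011 XOR 1101 = 0110
  pos 4: 1100 XOR 1101 = 0001
  pos 7: 1000 XOR 1101 = 0101
Remainder (last 3 bits) = 101. This is the CRC / FCS.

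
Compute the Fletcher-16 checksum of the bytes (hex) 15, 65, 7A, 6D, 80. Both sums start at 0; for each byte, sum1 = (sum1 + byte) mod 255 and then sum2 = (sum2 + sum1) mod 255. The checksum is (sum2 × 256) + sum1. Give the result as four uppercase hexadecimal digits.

C9E2

Running sums (mod 255):
  after byte 0 (15): sum1=21, sum2=21
  after byte 1 (65): sum1=122, sum2=143
  after byte 2 (7A): sum1=244, sum2=132
  after byte 3 (6D): sum1=98, sum2=230
  after byte 4 (80): sum1=226, sum2=201
Checksum = sum2·256 + sum1 = 201·256 + 226 = 51682 = 0xC9E2.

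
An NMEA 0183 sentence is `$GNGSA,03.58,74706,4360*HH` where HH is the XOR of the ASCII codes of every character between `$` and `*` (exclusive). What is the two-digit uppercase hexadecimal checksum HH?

63

XOR the ASCII codes of the payload characters:
  'G' = 0x47 → acc = 0x47
  'N' = 0x4E → acc = 0x09
  'G' = 0x47 → acc = 0x4E
  'S' = 0x53 → acc = 0x1D
  'A' = 0x41 → acc = 0x5C
  ',' = 0x2C → acc = 0x70
  '0' = 0x30 → acc = 0x40
  '3' = 0x33 → acc = 0x73
  '.' = 0x2E → acc = 0x5D
  '5' = 0x35 → acc = 0x68
  '8' = 0x38 → acc = 0x50
  ',' = 0x2C → acc = 0x7C
  '7' = 0x37 → acc = 0x4B
  '4' = 0x34 → acc = 0x7F
  '7' = 0x37 → acc = 0x48
  '0' = 0x30 → acc = 0x78
  '6' = 0x36 → acc = 0x4E
  ',' = 0x2C → acc = 0x62
  '4' = 0x34 → acc = 0x56
  '3' = 0x33 → acc = 0x65
  '6' = 0x36 → acc = 0x53
  '0' = 0x30 → acc = 0x63
Checksum = 0x63.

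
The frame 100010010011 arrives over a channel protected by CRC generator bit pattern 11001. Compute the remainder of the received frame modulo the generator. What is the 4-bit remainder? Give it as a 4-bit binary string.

0000

Modulo-2 division of 100010010011 by 11001:
  pos 0: 10001 XOR 11001 = 01000
  pos 1: 10000 XOR 11001 = 01001
  pos 2: 10010 XOR 11001 = 01011
  pos 3: 10111 XOR 11001 = 01110
  pos 4: 11100 XOR 11001 = 00101
  pos 6: 10101 XOR 11001 = 01100
  pos 7: 11001 XOR 11001 = 00000
Remainder = 0000 (zero — the frame passes the CRC check).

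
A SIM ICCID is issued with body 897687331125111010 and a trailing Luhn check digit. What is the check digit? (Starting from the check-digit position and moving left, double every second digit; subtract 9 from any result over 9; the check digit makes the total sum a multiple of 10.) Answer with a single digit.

0

Partial digits right→left: 0 1 0 1 1 1 5 2 1 1 3 3 7 8 6 7 9 8
Double every second digit counting from the check-digit position (so the 1st, 3rd, 5th, ... of the partial from the right).
  doubled (with −9 where >9): 0 0 2 1 2 6 5 3 9 → sum 28
  kept as-is: 1 1 1 2 1 3 8 7 8 → sum 32
Total = 28 + 32 = 60.
Check digit = (10 − (60 mod 10)) mod 10 = 0.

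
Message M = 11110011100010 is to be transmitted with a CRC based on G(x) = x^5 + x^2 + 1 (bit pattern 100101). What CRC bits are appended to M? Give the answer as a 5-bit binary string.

Append 5 zeros: 1111001110001000000. Divide by 100101 (XOR where the leading bit is 1):
  pos 0: 111100 XOR 100101 = 011001
  pos 1: 110011 XOR 100101 = 010110
  pos 2: 101101 XOR 100101 = 001000
  pos 4: 100010 XOR 100101 = 000111
  pos 7: 111001 XOR 100101 = 011100
  pos 8: 111000 XOR 100101 = 011101
  pos 9: 111010 XOR 100101 = 011111
  pos 10: 111110 XOR 100101 = 011011
  pos 11: 110110 XOR 100101 = 010011
  pos 12: 100110 XOR 100101 = 000011
Remainder (last 5 bits) = 00110. This is the CRC / FCS.

00110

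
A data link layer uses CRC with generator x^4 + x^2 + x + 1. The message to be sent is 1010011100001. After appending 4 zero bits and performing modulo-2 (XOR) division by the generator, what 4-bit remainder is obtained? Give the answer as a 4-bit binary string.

1001

Append 4 zeros: 10100111000010000. Divide by 10111 (XOR where the leading bit is 1):
  pos 0: 10100 XOR 10111 = 00011
  pos 3: 11111 XOR 10111 = 01000
  pos 4: 10000 XOR 10111 = 00111
  pos 6: 11100 XOR 10111 = 01011
  pos 7: 10110 XOR 10111 = 00001
  pos 11: 11000 XOR 10111 = 01111
  pos 12: 11110 XOR 10111 = 01001
Remainder (last 4 bits) = 1001. This is the CRC / FCS.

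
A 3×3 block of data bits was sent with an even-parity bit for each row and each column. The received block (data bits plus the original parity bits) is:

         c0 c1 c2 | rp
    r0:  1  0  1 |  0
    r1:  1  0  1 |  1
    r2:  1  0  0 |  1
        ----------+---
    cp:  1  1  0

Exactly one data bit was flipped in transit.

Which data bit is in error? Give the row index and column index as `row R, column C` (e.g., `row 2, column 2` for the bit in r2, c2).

row 1, column 1

Recompute each row's even parity and compare to rp:
  r0: data parity 0, sent rp 0 → ok
  r1: data parity 0, sent rp 1 → mismatch
  r2: data parity 1, sent rp 1 → ok
Recompute each column's even parity and compare to cp:
  c0: data parity 1, sent cp 1 → ok
  c1: data parity 0, sent cp 1 → mismatch
  c2: data parity 0, sent cp 0 → ok
Exactly one row (r1) and one column (c1) fail → the flipped bit is at their intersection.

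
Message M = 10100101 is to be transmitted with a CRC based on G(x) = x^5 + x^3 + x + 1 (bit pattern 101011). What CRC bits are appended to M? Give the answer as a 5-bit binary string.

00101

Append 5 zeros: 1010010100000. Divide by 101011 (XOR where the leading bit is 1):
  pos 0: 101001 XOR 101011 = 000010
  pos 4: 100100 XOR 101011 = 001111
  pos 6: 111100 XOR 101011 = 010111
  pos 7: 101110 XOR 101011 = 000101
Remainder (last 5 bits) = 00101. This is the CRC / FCS.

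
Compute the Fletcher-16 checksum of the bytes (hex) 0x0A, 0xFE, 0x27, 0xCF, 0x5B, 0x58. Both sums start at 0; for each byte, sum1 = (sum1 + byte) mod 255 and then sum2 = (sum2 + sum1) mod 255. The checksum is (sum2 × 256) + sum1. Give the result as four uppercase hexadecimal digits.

52B3

Running sums (mod 255):
  after byte 0 (0x0A): sum1=10, sum2=10
  after byte 1 (0xFE): sum1=9, sum2=19
  after byte 2 (0x27): sum1=48, sum2=67
  after byte 3 (0xCF): sum1=0, sum2=67
  after byte 4 (0x5B): sum1=91, sum2=158
  after byte 5 (0x58): sum1=179, sum2=82
Checksum = sum2·256 + sum1 = 82·256 + 179 = 21171 = 0x52B3.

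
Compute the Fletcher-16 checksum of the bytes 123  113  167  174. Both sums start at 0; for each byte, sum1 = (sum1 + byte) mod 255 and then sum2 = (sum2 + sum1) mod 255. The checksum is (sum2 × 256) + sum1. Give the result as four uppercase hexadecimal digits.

4043

Running sums (mod 255):
  after byte 0 (123): sum1=123, sum2=123
  after byte 1 (113): sum1=236, sum2=104
  after byte 2 (167): sum1=148, sum2=252
  after byte 3 (174): sum1=67, sum2=64
Checksum = sum2·256 + sum1 = 64·256 + 67 = 16451 = 0x4043.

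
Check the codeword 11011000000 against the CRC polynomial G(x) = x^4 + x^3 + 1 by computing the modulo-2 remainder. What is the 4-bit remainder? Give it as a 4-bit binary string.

Modulo-2 division of 11011000000 by 11001:
  pos 0: 11011 XOR 11001 = 00010
  pos 3: 10000 XOR 11001 = 01001
  pos 4: 10010 XOR 11001 = 01011
  pos 5: 10110 XOR 11001 = 01111
  pos 6: 11110 XOR 11001 = 00111
Remainder = 0111 (nonzero — an error is detected).

0111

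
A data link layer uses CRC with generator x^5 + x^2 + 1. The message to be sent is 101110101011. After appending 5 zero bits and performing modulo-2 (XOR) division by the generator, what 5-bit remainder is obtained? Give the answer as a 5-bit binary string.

Append 5 zeros: 10111010101100000. Divide by 100101 (XOR where the leading bit is 1):
  pos 0: 101110 XOR 100101 = 001011
  pos 2: 101110 XOR 100101 = 001011
  pos 4: 101110 XOR 100101 = 001011
  pos 6: 101111 XOR 100101 = 001010
  pos 8: 101000 XOR 100101 = 001101
  pos 10: 110100 XOR 100101 = 010001
  pos 11: 100010 XOR 100101 = 000111
Remainder (last 5 bits) = 00111. This is the CRC / FCS.

00111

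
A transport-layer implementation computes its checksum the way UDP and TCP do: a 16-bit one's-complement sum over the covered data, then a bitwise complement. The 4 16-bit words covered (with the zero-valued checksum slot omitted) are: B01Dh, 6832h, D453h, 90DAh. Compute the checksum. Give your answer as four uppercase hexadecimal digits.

One's-complement addition (fold any carry out of bit 15 back into bit 0):
  0xB01D + 0x6832 = 0x1184F → wrap carry → 0x1850
  0x1850 + 0xD453 = 0x0ECA3
  0xECA3 + 0x90DA = 0x17D7D → wrap carry → 0x7D7E
One's-complement sum = 0x7D7E.
Checksum = ~0x7D7E & 0xFFFF = 0x8281.

8281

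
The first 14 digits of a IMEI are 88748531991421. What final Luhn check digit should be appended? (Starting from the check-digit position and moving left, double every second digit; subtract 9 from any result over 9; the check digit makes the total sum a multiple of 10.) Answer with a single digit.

Partial digits right→left: 1 2 4 1 9 9 1 3 5 8 4 7 8 8
Double every second digit counting from the check-digit position (so the 1st, 3rd, 5th, ... of the partial from the right).
  doubled (with −9 where >9): 2 8 9 2 1 8 7 → sum 37
  kept as-is: 2 1 9 3 8 7 8 → sum 38
Total = 37 + 38 = 75.
Check digit = (10 − (75 mod 10)) mod 10 = 5.

5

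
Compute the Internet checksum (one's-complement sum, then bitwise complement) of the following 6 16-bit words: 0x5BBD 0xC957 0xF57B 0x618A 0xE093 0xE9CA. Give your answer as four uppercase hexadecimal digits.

B985

One's-complement addition (fold any carry out of bit 15 back into bit 0):
  0x5BBD + 0xC957 = 0x12514 → wrap carry → 0x2515
  0x2515 + 0xF57B = 0x11A90 → wrap carry → 0x1A91
  0x1A91 + 0x618A = 0x07C1B
  0x7C1B + 0xE093 = 0x15CAE → wrap carry → 0x5CAF
  0x5CAF + 0xE9CA = 0x14679 → wrap carry → 0x467A
One's-complement sum = 0x467A.
Checksum = ~0x467A & 0xFFFF = 0xB985.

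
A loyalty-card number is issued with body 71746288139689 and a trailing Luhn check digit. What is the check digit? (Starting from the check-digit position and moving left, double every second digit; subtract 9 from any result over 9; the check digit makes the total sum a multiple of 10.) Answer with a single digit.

Partial digits right→left: 9 8 6 9 3 1 8 8 2 6 4 7 1 7
Double every second digit counting from the check-digit position (so the 1st, 3rd, 5th, ... of the partial from the right).
  doubled (with −9 where >9): 9 3 6 7 4 8 2 → sum 39
  kept as-is: 8 9 1 8 6 7 7 → sum 46
Total = 39 + 46 = 85.
Check digit = (10 − (85 mod 10)) mod 10 = 5.

5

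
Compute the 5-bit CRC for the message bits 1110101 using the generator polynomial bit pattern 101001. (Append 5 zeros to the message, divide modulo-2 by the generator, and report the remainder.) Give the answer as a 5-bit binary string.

00101

Append 5 zeros: 111010100000. Divide by 101001 (XOR where the leading bit is 1):
  pos 0: 111010 XOR 101001 = 010011
  pos 1: 100111 XOR 101001 = 001110
  pos 3: 111000 XOR 101001 = 010001
  pos 4: 100010 XOR 101001 = 001011
  pos 6: 101100 XOR 101001 = 000101
Remainder (last 5 bits) = 00101. This is the CRC / FCS.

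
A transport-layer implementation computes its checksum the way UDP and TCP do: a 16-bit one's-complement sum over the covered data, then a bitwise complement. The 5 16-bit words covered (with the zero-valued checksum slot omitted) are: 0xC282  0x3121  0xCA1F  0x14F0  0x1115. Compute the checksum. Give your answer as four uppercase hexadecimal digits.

One's-complement addition (fold any carry out of bit 15 back into bit 0):
  0xC282 + 0x3121 = 0x0F3A3
  0xF3A3 + 0xCA1F = 0x1BDC2 → wrap carry → 0xBDC3
  0xBDC3 + 0x14F0 = 0x0D2B3
  0xD2B3 + 0x1115 = 0x0E3C8
One's-complement sum = 0xE3C8.
Checksum = ~0xE3C8 & 0xFFFF = 0x1C37.

1C37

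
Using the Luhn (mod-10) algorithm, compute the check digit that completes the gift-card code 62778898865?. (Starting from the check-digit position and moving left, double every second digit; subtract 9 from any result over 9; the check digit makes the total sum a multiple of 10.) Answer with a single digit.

7

Partial digits right→left: 5 6 8 8 9 8 8 7 7 2 6
Double every second digit counting from the check-digit position (so the 1st, 3rd, 5th, ... of the partial from the right).
  doubled (with −9 where >9): 1 7 9 7 5 3 → sum 32
  kept as-is: 6 8 8 7 2 → sum 31
Total = 32 + 31 = 63.
Check digit = (10 − (63 mod 10)) mod 10 = 7.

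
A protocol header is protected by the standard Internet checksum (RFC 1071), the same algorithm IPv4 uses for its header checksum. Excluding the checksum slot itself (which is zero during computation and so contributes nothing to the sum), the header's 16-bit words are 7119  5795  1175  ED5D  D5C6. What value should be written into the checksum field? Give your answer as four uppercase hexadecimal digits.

62B7

One's-complement addition (fold any carry out of bit 15 back into bit 0):
  0x7119 + 0x5795 = 0x0C8AE
  0xC8AE + 0x1175 = 0x0DA23
  0xDA23 + 0xED5D = 0x1C780 → wrap carry → 0xC781
  0xC781 + 0xD5C6 = 0x19D47 → wrap carry → 0x9D48
One's-complement sum = 0x9D48.
Checksum = ~0x9D48 & 0xFFFF = 0x62B7.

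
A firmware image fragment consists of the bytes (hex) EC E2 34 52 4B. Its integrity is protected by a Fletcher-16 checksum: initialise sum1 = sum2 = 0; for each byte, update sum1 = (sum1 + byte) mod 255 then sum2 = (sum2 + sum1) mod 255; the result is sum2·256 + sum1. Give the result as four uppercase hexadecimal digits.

Running sums (mod 255):
  after byte 0 (EC): sum1=236, sum2=236
  after byte 1 (E2): sum1=207, sum2=188
  after byte 2 (34): sum1=4, sum2=192
  after byte 3 (52): sum1=86, sum2=23
  after byte 4 (4B): sum1=161, sum2=184
Checksum = sum2·256 + sum1 = 184·256 + 161 = 47265 = 0xB8A1.

B8A1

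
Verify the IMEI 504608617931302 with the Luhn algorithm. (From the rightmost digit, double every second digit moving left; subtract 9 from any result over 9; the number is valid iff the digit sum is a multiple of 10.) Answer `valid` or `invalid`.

invalid

From the right, keep odd positions and double even positions (subtract 9 from any doubled value over 9):
  doubled (positions 2,4,...): 0 2 9 2 7 3 0 → sum 23
  kept (positions 1,3,...): 2 3 3 7 6 0 4 5 → sum 30
Total = 53.
53 mod 10 = 3, so the number is invalid.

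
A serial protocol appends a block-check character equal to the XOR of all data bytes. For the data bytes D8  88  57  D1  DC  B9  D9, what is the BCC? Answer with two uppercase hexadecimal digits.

6A

XOR the bytes together:
  start with 0xD8
  0xD8 ⊕ 0x88 = 0x50
  0x50 ⊕ 0x57 = 0x07
  0x07 ⊕ 0xD1 = 0xD6
  0xD6 ⊕ 0xDC = 0x0A
  0x0A ⊕ 0xB9 = 0xB3
  0xB3 ⊕ 0xD9 = 0x6A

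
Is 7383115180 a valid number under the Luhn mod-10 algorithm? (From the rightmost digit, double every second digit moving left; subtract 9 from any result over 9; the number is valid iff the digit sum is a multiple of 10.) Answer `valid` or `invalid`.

valid

From the right, keep odd positions and double even positions (subtract 9 from any doubled value over 9):
  doubled (positions 2,4,...): 7 1 2 7 5 → sum 22
  kept (positions 1,3,...): 0 1 1 3 3 → sum 8
Total = 30.
30 mod 10 = 0, so the number is valid.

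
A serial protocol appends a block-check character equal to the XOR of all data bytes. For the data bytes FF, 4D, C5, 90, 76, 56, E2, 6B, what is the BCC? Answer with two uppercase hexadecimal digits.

XOR the bytes together:
  start with 0xFF
  0xFF ⊕ 0x4D = 0xB2
  0xB2 ⊕ 0xC5 = 0x77
  0x77 ⊕ 0x90 = 0xE7
  0xE7 ⊕ 0x76 = 0x91
  0x91 ⊕ 0x56 = 0xC7
  0xC7 ⊕ 0xE2 = 0x25
  0x25 ⊕ 0x6B = 0x4E

4E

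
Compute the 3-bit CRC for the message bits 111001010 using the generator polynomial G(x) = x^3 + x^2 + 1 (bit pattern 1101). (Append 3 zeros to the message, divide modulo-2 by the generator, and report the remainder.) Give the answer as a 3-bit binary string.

111

Append 3 zeros: 111001010000. Divide by 1101 (XOR where the leading bit is 1):
  pos 0: 1110 XOR 1101 = 0011
  pos 2: 1101 XOR 1101 = 0000
  pos 7: 1000 XOR 1101 = 0101
  pos 8: 1010 XOR 1101 = 0111
Remainder (last 3 bits) = 111. This is the CRC / FCS.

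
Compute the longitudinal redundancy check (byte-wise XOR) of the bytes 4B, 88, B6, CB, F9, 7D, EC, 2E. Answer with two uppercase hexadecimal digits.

F8

XOR the bytes together:
  start with 0x4B
  0x4B ⊕ 0x88 = 0xC3
  0xC3 ⊕ 0xB6 = 0x75
  0x75 ⊕ 0xCB = 0xBE
  0xBE ⊕ 0xF9 = 0x47
  0x47 ⊕ 0x7D = 0x3A
  0x3A ⊕ 0xEC = 0xD6
  0xD6 ⊕ 0x2E = 0xF8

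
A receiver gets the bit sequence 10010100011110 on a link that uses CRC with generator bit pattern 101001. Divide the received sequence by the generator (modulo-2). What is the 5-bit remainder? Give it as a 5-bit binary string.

Modulo-2 division of 10010100011110 by 101001:
  pos 0: 100101 XOR 101001 = 001100
  pos 2: 110000 XOR 101001 = 011001
  pos 3: 110010 XOR 101001 = 011011
  pos 4: 110111 XOR 101001 = 011110
  pos 5: 111101 XOR 101001 = 010100
  pos 6: 101001 XOR 101001 = 000000
Remainder = 00010 (nonzero — an error is detected).

00010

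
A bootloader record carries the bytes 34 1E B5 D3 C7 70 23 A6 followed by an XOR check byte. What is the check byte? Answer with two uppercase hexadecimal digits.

7E

XOR the bytes together:
  start with 0x34
  0x34 ⊕ 0x1E = 0x2A
  0x2A ⊕ 0xB5 = 0x9F
  0x9F ⊕ 0xD3 = 0x4C
  0x4C ⊕ 0xC7 = 0x8B
  0x8B ⊕ 0x70 = 0xFB
  0xFB ⊕ 0x23 = 0xD8
  0xD8 ⊕ 0xA6 = 0x7E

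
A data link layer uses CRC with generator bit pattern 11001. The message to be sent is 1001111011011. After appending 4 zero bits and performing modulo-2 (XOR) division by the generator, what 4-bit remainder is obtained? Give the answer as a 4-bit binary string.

Append 4 zeros: 10011110110110000. Divide by 11001 (XOR where the leading bit is 1):
  pos 0: 10011 XOR 11001 = 01010
  pos 1: 10101 XOR 11001 = 01100
  pos 2: 11001 XOR 11001 = 00000
  pos 8: 11011 XOR 11001 = 00010
  pos 11: 10000 XOR 11001 = 01001
  pos 12: 10010 XOR 11001 = 01011
Remainder (last 4 bits) = 1011. This is the CRC / FCS.

1011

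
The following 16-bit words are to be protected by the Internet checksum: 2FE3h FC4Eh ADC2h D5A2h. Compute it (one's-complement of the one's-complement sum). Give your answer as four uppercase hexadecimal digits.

5068

One's-complement addition (fold any carry out of bit 15 back into bit 0):
  0x2FE3 + 0xFC4E = 0x12C31 → wrap carry → 0x2C32
  0x2C32 + 0xADC2 = 0x0D9F4
  0xD9F4 + 0xD5A2 = 0x1AF96 → wrap carry → 0xAF97
One's-complement sum = 0xAF97.
Checksum = ~0xAF97 & 0xFFFF = 0x5068.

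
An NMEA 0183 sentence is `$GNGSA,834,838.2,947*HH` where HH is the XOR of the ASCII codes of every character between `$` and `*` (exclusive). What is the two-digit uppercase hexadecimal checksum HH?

5A

XOR the ASCII codes of the payload characters:
  'G' = 0x47 → acc = 0x47
  'N' = 0x4E → acc = 0x09
  'G' = 0x47 → acc = 0x4E
  'S' = 0x53 → acc = 0x1D
  'A' = 0x41 → acc = 0x5C
  ',' = 0x2C → acc = 0x70
  '8' = 0x38 → acc = 0x48
  '3' = 0x33 → acc = 0x7B
  '4' = 0x34 → acc = 0x4F
  ',' = 0x2C → acc = 0x63
  '8' = 0x38 → acc = 0x5B
  '3' = 0x33 → acc = 0x68
  '8' = 0x38 → acc = 0x50
  '.' = 0x2E → acc = 0x7E
  '2' = 0x32 → acc = 0x4C
  ',' = 0x2C → acc = 0x60
  '9' = 0x39 → acc = 0x59
  '4' = 0x34 → acc = 0x6D
  '7' = 0x37 → acc = 0x5A
Checksum = 0x5A.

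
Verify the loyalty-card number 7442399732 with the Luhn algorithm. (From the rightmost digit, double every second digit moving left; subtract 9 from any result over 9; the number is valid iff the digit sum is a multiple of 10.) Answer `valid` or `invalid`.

From the right, keep odd positions and double even positions (subtract 9 from any doubled value over 9):
  doubled (positions 2,4,...): 6 9 6 8 5 → sum 34
  kept (positions 1,3,...): 2 7 9 2 4 → sum 24
Total = 58.
58 mod 10 = 8, so the number is invalid.

invalid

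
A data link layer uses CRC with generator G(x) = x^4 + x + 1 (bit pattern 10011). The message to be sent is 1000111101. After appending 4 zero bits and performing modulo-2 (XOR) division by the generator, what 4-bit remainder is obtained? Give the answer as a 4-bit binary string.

Append 4 zeros: 10001111010000. Divide by 10011 (XOR where the leading bit is 1):
  pos 0: 10001 XOR 10011 = 00010
  pos 3: 10111 XOR 10011 = 00100
  pos 5: 10001 XOR 10011 = 00010
  pos 8: 10000 XOR 10011 = 00011
Remainder (last 4 bits) = 0110. This is the CRC / FCS.

0110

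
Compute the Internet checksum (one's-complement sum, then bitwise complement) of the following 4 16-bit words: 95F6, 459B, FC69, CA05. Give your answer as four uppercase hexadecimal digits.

One's-complement addition (fold any carry out of bit 15 back into bit 0):
  0x95F6 + 0x459B = 0x0DB91
  0xDB91 + 0xFC69 = 0x1D7FA → wrap carry → 0xD7FB
  0xD7FB + 0xCA05 = 0x1A200 → wrap carry → 0xA201
One's-complement sum = 0xA201.
Checksum = ~0xA201 & 0xFFFF = 0x5DFE.

5DFE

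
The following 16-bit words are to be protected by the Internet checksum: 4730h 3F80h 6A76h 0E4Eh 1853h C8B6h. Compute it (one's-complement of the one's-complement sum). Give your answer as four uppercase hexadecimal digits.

1F81

One's-complement addition (fold any carry out of bit 15 back into bit 0):
  0x4730 + 0x3F80 = 0x086B0
  0x86B0 + 0x6A76 = 0x0F126
  0xF126 + 0x0E4E = 0x0FF74
  0xFF74 + 0x1853 = 0x117C7 → wrap carry → 0x17C8
  0x17C8 + 0xC8B6 = 0x0E07E
One's-complement sum = 0xE07E.
Checksum = ~0xE07E & 0xFFFF = 0x1F81.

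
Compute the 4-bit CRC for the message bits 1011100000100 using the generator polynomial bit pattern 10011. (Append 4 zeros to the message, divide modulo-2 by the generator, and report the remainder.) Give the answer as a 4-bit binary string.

Append 4 zeros: 10111000001000000. Divide by 10011 (XOR where the leading bit is 1):
  pos 0: 10111 XOR 10011 = 00100
  pos 2: 10000 XOR 10011 = 00011
  pos 5: 11000 XOR 10011 = 01011
  pos 6: 10111 XOR 10011 = 00100
  pos 8: 10000 XOR 10011 = 00011
  pos 11: 11000 XOR 10011 = 01011
  pos 12: 10110 XOR 10011 = 00101
Remainder (last 4 bits) = 0101. This is the CRC / FCS.

0101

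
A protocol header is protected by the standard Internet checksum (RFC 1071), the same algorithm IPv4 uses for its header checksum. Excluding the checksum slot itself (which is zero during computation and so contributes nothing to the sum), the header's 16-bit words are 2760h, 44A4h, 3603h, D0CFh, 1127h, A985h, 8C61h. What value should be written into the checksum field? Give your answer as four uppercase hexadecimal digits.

461A

One's-complement addition (fold any carry out of bit 15 back into bit 0):
  0x2760 + 0x44A4 = 0x06C04
  0x6C04 + 0x3603 = 0x0A207
  0xA207 + 0xD0CF = 0x172D6 → wrap carry → 0x72D7
  0x72D7 + 0x1127 = 0x083FE
  0x83FE + 0xA985 = 0x12D83 → wrap carry → 0x2D84
  0x2D84 + 0x8C61 = 0x0B9E5
One's-complement sum = 0xB9E5.
Checksum = ~0xB9E5 & 0xFFFF = 0x461A.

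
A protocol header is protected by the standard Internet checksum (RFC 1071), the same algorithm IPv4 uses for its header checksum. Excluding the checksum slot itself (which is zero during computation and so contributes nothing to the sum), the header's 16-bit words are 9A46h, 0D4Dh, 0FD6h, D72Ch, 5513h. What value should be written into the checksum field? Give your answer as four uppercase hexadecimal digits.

1C56

One's-complement addition (fold any carry out of bit 15 back into bit 0):
  0x9A46 + 0x0D4D = 0x0A793
  0xA793 + 0x0FD6 = 0x0B769
  0xB769 + 0xD72C = 0x18E95 → wrap carry → 0x8E96
  0x8E96 + 0x5513 = 0x0E3A9
One's-complement sum = 0xE3A9.
Checksum = ~0xE3A9 & 0xFFFF = 0x1C56.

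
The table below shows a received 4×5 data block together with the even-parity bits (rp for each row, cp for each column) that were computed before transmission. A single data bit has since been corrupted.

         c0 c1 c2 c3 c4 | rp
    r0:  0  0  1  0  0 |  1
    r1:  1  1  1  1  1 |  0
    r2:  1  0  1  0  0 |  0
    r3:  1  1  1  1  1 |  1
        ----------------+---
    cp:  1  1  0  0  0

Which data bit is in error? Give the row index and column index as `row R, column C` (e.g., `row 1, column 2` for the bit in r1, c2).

row 1, column 1

Recompute each row's even parity and compare to rp:
  r0: data parity 1, sent rp 1 → ok
  r1: data parity 1, sent rp 0 → mismatch
  r2: data parity 0, sent rp 0 → ok
  r3: data parity 1, sent rp 1 → ok
Recompute each column's even parity and compare to cp:
  c0: data parity 1, sent cp 1 → ok
  c1: data parity 0, sent cp 1 → mismatch
  c2: data parity 0, sent cp 0 → ok
  c3: data parity 0, sent cp 0 → ok
  c4: data parity 0, sent cp 0 → ok
Exactly one row (r1) and one column (c1) fail → the flipped bit is at their intersection.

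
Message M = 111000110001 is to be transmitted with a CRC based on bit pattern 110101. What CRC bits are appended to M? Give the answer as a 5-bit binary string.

Append 5 zeros: 11100011000100000. Divide by 110101 (XOR where the leading bit is 1):
  pos 0: 111000 XOR 110101 = 001101
  pos 2: 110111 XOR 110101 = 000010
  pos 6: 100001 XOR 110101 = 010100
  pos 7: 101000 XOR 110101 = 011101
  pos 8: 111010 XOR 110101 = 001111
  pos 10: 111100 XOR 110101 = 001001
Remainder (last 5 bits) = 10010. This is the CRC / FCS.

10010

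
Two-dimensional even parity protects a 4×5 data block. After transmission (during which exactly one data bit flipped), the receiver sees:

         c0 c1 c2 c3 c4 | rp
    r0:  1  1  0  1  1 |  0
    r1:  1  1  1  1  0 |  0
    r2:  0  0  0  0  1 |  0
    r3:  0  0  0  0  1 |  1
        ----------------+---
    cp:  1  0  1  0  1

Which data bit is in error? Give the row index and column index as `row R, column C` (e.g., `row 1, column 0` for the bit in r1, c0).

Recompute each row's even parity and compare to rp:
  r0: data parity 0, sent rp 0 → ok
  r1: data parity 0, sent rp 0 → ok
  r2: data parity 1, sent rp 0 → mismatch
  r3: data parity 1, sent rp 1 → ok
Recompute each column's even parity and compare to cp:
  c0: data parity 0, sent cp 1 → mismatch
  c1: data parity 0, sent cp 0 → ok
  c2: data parity 1, sent cp 1 → ok
  c3: data parity 0, sent cp 0 → ok
  c4: data parity 1, sent cp 1 → ok
Exactly one row (r2) and one column (c0) fail → the flipped bit is at their intersection.

row 2, column 0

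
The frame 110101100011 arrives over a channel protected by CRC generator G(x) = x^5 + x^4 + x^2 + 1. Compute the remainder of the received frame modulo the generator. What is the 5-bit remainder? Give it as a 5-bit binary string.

Modulo-2 division of 110101100011 by 110101:
  pos 0: 110101 XOR 110101 = 000000
  pos 6: 100011 XOR 110101 = 010110
Remainder = 10110 (nonzero — an error is detected).

10110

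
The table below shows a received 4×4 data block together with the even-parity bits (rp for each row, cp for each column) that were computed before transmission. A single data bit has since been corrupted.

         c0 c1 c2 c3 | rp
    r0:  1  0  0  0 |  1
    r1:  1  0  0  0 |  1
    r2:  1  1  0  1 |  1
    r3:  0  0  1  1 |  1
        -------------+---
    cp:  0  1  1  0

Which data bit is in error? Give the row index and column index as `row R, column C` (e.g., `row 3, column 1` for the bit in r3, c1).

Recompute each row's even parity and compare to rp:
  r0: data parity 1, sent rp 1 → ok
  r1: data parity 1, sent rp 1 → ok
  r2: data parity 1, sent rp 1 → ok
  r3: data parity 0, sent rp 1 → mismatch
Recompute each column's even parity and compare to cp:
  c0: data parity 1, sent cp 0 → mismatch
  c1: data parity 1, sent cp 1 → ok
  c2: data parity 1, sent cp 1 → ok
  c3: data parity 0, sent cp 0 → ok
Exactly one row (r3) and one column (c0) fail → the flipped bit is at their intersection.

row 3, column 0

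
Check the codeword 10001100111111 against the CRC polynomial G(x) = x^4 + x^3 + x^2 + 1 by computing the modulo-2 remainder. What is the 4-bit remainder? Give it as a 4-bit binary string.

1101

Modulo-2 division of 10001100111111 by 11101:
  pos 0: 10001 XOR 11101 = 01100
  pos 1: 11001 XOR 11101 = 00100
  pos 3: 10000 XOR 11101 = 01101
  pos 4: 11011 XOR 11101 = 00110
  pos 6: 11011 XOR 11101 = 00110
  pos 8: 11011 XOR 11101 = 00110
Remainder = 1101 (nonzero — an error is detected).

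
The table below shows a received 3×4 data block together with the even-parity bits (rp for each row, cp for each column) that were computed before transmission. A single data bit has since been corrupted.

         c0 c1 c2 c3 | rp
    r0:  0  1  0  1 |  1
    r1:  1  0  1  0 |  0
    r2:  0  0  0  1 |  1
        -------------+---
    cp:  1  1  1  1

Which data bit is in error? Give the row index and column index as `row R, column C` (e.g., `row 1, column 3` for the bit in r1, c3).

Recompute each row's even parity and compare to rp:
  r0: data parity 0, sent rp 1 → mismatch
  r1: data parity 0, sent rp 0 → ok
  r2: data parity 1, sent rp 1 → ok
Recompute each column's even parity and compare to cp:
  c0: data parity 1, sent cp 1 → ok
  c1: data parity 1, sent cp 1 → ok
  c2: data parity 1, sent cp 1 → ok
  c3: data parity 0, sent cp 1 → mismatch
Exactly one row (r0) and one column (c3) fail → the flipped bit is at their intersection.

row 0, column 3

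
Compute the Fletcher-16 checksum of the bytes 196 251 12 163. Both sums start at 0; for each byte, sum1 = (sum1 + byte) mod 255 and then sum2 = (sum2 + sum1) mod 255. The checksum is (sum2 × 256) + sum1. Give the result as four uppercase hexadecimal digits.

C270

Running sums (mod 255):
  after byte 0 (196): sum1=196, sum2=196
  after byte 1 (251): sum1=192, sum2=133
  after byte 2 (12): sum1=204, sum2=82
  after byte 3 (163): sum1=112, sum2=194
Checksum = sum2·256 + sum1 = 194·256 + 112 = 49776 = 0xC270.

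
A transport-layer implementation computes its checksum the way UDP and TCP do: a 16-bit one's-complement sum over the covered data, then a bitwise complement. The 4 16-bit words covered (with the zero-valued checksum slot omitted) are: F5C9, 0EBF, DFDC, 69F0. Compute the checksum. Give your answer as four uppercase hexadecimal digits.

B1A9

One's-complement addition (fold any carry out of bit 15 back into bit 0):
  0xF5C9 + 0x0EBF = 0x10488 → wrap carry → 0x0489
  0x0489 + 0xDFDC = 0x0E465
  0xE465 + 0x69F0 = 0x14E55 → wrap carry → 0x4E56
One's-complement sum = 0x4E56.
Checksum = ~0x4E56 & 0xFFFF = 0xB1A9.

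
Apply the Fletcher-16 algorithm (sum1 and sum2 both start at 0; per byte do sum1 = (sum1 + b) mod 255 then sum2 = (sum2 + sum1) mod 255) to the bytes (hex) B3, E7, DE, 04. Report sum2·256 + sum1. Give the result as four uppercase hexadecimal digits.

487E

Running sums (mod 255):
  after byte 0 (B3): sum1=179, sum2=179
  after byte 1 (E7): sum1=155, sum2=79
  after byte 2 (DE): sum1=122, sum2=201
  after byte 3 (04): sum1=126, sum2=72
Checksum = sum2·256 + sum1 = 72·256 + 126 = 18558 = 0x487E.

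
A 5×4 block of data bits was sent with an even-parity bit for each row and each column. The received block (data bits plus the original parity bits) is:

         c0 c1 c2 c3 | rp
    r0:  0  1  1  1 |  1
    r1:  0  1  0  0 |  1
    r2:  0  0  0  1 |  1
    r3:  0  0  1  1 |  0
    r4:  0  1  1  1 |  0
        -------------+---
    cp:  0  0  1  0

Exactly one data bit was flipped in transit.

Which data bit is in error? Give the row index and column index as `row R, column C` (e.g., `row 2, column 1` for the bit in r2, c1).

row 4, column 1

Recompute each row's even parity and compare to rp:
  r0: data parity 1, sent rp 1 → ok
  r1: data parity 1, sent rp 1 → ok
  r2: data parity 1, sent rp 1 → ok
  r3: data parity 0, sent rp 0 → ok
  r4: data parity 1, sent rp 0 → mismatch
Recompute each column's even parity and compare to cp:
  c0: data parity 0, sent cp 0 → ok
  c1: data parity 1, sent cp 0 → mismatch
  c2: data parity 1, sent cp 1 → ok
  c3: data parity 0, sent cp 0 → ok
Exactly one row (r4) and one column (c1) fail → the flipped bit is at their intersection.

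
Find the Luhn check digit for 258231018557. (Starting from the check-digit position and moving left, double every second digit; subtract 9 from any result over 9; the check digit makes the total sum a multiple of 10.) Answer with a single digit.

Partial digits right→left: 7 5 5 8 1 0 1 3 2 8 5 2
Double every second digit counting from the check-digit position (so the 1st, 3rd, 5th, ... of the partial from the right).
  doubled (with −9 where >9): 5 1 2 2 4 1 → sum 15
  kept as-is: 5 8 0 3 8 2 → sum 26
Total = 15 + 26 = 41.
Check digit = (10 − (41 mod 10)) mod 10 = 9.

9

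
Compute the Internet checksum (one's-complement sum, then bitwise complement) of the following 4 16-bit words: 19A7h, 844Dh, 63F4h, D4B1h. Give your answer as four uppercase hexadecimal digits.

One's-complement addition (fold any carry out of bit 15 back into bit 0):
  0x19A7 + 0x844D = 0x09DF4
  0x9DF4 + 0x63F4 = 0x101E8 → wrap carry → 0x01E9
  0x01E9 + 0xD4B1 = 0x0D69A
One's-complement sum = 0xD69A.
Checksum = ~0xD69A & 0xFFFF = 0x2965.

2965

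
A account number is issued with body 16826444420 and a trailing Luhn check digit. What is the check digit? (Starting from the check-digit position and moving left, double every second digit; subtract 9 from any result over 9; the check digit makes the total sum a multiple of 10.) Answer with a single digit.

Partial digits right→left: 0 2 4 4 4 4 6 2 8 6 1
Double every second digit counting from the check-digit position (so the 1st, 3rd, 5th, ... of the partial from the right).
  doubled (with −9 where >9): 0 8 8 3 7 2 → sum 28
  kept as-is: 2 4 4 2 6 → sum 18
Total = 28 + 18 = 46.
Check digit = (10 − (46 mod 10)) mod 10 = 4.

4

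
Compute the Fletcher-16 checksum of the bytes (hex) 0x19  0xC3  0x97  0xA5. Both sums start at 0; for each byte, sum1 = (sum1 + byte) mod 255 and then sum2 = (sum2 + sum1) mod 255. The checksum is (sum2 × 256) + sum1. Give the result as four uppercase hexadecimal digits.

Running sums (mod 255):
  after byte 0 (0x19): sum1=25, sum2=25
  after byte 1 (0xC3): sum1=220, sum2=245
  after byte 2 (0x97): sum1=116, sum2=106
  after byte 3 (0xA5): sum1=26, sum2=132
Checksum = sum2·256 + sum1 = 132·256 + 26 = 33818 = 0x841A.

841A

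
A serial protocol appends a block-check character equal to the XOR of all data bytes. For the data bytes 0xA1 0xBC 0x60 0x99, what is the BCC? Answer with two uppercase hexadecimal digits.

XOR the bytes together:
  start with 0xA1
  0xA1 ⊕ 0xBC = 0x1D
  0x1D ⊕ 0x60 = 0x7D
  0x7D ⊕ 0x99 = 0xE4

E4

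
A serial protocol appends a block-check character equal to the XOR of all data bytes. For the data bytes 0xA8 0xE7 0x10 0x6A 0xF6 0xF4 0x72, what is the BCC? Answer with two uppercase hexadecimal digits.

XOR the bytes together:
  start with 0xA8
  0xA8 ⊕ 0xE7 = 0x4F
  0x4F ⊕ 0x10 = 0x5F
  0x5F ⊕ 0x6A = 0x35
  0x35 ⊕ 0xF6 = 0xC3
  0xC3 ⊕ 0xF4 = 0x37
  0x37 ⊕ 0x72 = 0x45

45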